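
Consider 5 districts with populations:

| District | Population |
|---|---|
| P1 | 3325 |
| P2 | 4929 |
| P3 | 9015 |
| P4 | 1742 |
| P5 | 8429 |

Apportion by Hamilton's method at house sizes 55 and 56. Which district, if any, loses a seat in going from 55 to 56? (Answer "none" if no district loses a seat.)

At 55 seats: P1 7, P2 10, P3 18, P4 3, P5 17.
At 56 seats: P1 7, P2 10, P3 18, P4 4, P5 17.
No district's allocation decreased.

none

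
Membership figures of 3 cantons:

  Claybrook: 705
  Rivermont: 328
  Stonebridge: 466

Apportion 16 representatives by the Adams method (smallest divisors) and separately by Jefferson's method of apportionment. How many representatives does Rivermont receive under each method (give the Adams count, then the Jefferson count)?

4 and 3

Adams: Claybrook 7, Rivermont 4, Stonebridge 5.
Jefferson: Claybrook 8, Rivermont 3, Stonebridge 5.
Rivermont gets 4 under Adams and 3 under Jefferson.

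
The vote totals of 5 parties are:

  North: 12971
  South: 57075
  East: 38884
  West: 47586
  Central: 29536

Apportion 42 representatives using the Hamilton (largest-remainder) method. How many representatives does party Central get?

6

The standard divisor is 186052/42 ≈ 4429.81.
Standard quotas: North 2.9281, South 12.8843, East 8.7778, West 10.7422, Central 6.6676.
Lower quotas: North 2, South 12, East 8, West 10, Central 6 (sum 38, leaving 4 seats).
Remainders in descending order: North 0.9281, South 0.8843, East 0.7778, West 0.7422, Central 0.6676.
The surplus seats go to North, South, East, West.
Central receives 6.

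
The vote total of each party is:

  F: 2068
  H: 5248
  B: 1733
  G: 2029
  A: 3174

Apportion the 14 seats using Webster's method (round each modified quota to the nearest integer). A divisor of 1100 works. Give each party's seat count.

With modified divisor 1100: modified quotas F 1.880, H 4.771, B 1.575, G 1.845, A 2.885.
Rounding to the nearest integer: F 2, H 5, B 2, G 2, A 3 (total 14).

F: 2; H: 5; B: 2; G: 2; A: 3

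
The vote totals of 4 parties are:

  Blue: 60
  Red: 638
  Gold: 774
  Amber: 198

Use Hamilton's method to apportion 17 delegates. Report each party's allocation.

Blue 1; Red 6; Gold 8; Amber 2

The standard divisor is 1670/17 ≈ 98.235.
Standard quotas: Blue 0.611, Red 6.495, Gold 7.879, Amber 2.016.
Lower quotas: Blue 0, Red 6, Gold 7, Amber 2 (sum 15, leaving 2 seats).
Remainders in descending order: Gold 0.879, Blue 0.611, Red 0.495, Amber 0.016.
Largest remainders: Gold, Blue receive the extra seats.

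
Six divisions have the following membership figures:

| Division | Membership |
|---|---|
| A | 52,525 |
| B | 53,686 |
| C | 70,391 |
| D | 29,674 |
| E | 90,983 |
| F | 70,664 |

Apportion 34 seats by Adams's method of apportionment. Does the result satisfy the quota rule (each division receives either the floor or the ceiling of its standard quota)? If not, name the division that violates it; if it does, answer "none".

Standard quotas: A 4.854, B 4.961, C 6.505, D 2.742, E 8.408, F 6.530.
Adams allocation: A 5, B 5, C 6, D 3, E 8, F 7.
Every allocation lies between the lower and upper quota.

none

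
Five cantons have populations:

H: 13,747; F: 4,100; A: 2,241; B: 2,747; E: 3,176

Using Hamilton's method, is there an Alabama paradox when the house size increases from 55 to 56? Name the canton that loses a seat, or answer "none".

none

At 55 seats: H 29, F 8, A 5, B 6, E 7.
At 56 seats: H 29, F 9, A 5, B 6, E 7.
No canton's allocation decreased.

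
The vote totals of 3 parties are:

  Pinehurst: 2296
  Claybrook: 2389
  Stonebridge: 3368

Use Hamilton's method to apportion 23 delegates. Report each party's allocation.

The standard divisor is 8053/23 ≈ 350.13.
Standard quotas: Pinehurst 6.558, Claybrook 6.823, Stonebridge 9.619.
Lower quotas: Pinehurst 6, Claybrook 6, Stonebridge 9 (sum 21, leaving 2 seats).
Remainders in descending order: Claybrook 0.823, Stonebridge 0.619, Pinehurst 0.558.
Largest remainders: Claybrook, Stonebridge receive the extra seats.

Pinehurst 6, Claybrook 7, Stonebridge 10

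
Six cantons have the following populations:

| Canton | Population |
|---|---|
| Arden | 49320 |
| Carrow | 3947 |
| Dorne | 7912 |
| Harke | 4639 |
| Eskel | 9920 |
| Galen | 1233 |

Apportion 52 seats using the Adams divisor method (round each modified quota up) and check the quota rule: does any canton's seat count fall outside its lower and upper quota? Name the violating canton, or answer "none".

Arden

Standard quotas: Arden 33.320, Carrow 2.667, Dorne 5.345, Harke 3.134, Eskel 6.702, Galen 0.833.
Adams allocation: Arden 32, Carrow 3, Dorne 6, Harke 3, Eskel 7, Galen 1.
Arden has quota 33.320 (lower 33, upper 34) but receives 32 — outside the quota interval.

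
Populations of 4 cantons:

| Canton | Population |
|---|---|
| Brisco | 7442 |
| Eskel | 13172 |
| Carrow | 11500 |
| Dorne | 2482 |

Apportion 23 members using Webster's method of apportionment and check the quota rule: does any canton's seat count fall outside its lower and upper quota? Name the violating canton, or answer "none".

Standard quotas: Brisco 4.948, Eskel 8.757, Carrow 7.645, Dorne 1.650.
Webster allocation: Brisco 5, Eskel 9, Carrow 7, Dorne 2.
Every allocation lies between the lower and upper quota.

none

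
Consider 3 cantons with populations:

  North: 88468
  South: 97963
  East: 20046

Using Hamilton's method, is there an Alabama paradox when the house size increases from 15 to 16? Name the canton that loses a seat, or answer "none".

East

At 15 seats: North 6, South 7, East 2.
At 16 seats: North 7, South 8, East 1.
East drops from 2 to 1.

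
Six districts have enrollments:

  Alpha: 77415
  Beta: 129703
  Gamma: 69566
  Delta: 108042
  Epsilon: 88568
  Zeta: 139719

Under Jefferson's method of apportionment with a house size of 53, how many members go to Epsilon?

8

Standard divisor 613013/53 ≈ 11566.283; standard quotas: Alpha 6.693, Beta 11.214, Gamma 6.015, Delta 9.341, Epsilon 7.657, Zeta 12.080.
Rounding down gives 6, 11, 6, 9, 7, 12 = 51 seats, so the divisor must be adjusted.
With modified divisor 10900: modified quotas Alpha 7.102, Beta 11.899, Gamma 6.382, Delta 9.912, Epsilon 8.126, Zeta 12.818.
Rounding down: Alpha 7, Beta 11, Gamma 6, Delta 9, Epsilon 8, Zeta 12 (total 53).
Epsilon receives 8.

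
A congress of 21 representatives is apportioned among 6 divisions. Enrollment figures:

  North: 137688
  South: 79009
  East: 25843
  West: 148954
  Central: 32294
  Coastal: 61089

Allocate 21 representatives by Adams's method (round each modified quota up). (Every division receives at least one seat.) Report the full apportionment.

Standard divisor 484877/21 ≈ 23089.381; standard quotas: North 5.963, South 3.422, East 1.119, West 6.451, Central 1.399, Coastal 2.646.
Rounding up gives 6, 4, 2, 7, 2, 3 = 24 seats, so the divisor must be adjusted.
With modified divisor 26900: modified quotas North 5.119, South 2.937, East 0.961, West 5.537, Central 1.201, Coastal 2.271.
Rounding up: North 6, South 3, East 1, West 6, Central 2, Coastal 3 (total 21).

North 6; South 3; East 1; West 6; Central 2; Coastal 3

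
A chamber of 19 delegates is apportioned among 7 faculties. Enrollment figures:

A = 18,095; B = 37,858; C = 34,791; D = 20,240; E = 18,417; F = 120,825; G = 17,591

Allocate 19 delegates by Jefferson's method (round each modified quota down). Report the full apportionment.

Standard divisor 267817/19 ≈ 14095.632; standard quotas: A 1.284, B 2.686, C 2.468, D 1.436, E 1.307, F 8.572, G 1.248.
Rounding down gives 1, 2, 2, 1, 1, 8, 1 = 16 seats, so the divisor must be adjusted.
With modified divisor 11800: modified quotas A 1.533, B 3.208, C 2.948, D 1.715, E 1.561, F 10.239, G 1.491.
Rounding down: A 1, B 3, C 2, D 1, E 1, F 10, G 1 (total 19).

A: 1; B: 3; C: 2; D: 1; E: 1; F: 10; G: 1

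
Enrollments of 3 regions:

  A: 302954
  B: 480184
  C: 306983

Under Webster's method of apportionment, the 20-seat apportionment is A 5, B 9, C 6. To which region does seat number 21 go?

A

Priority for the next seat is population ÷ (current seats + 0.5).
Priorities: A 55082.545, B 50545.684, C 47228.154.
Highest priority: A.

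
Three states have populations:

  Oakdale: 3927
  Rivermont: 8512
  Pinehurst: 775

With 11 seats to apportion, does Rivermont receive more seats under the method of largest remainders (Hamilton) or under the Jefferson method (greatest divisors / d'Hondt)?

Hamilton: Oakdale 3, Rivermont 7, Pinehurst 1.
Jefferson: Oakdale 3, Rivermont 8, Pinehurst 0.
Rivermont gets 7 under Hamilton and 8 under Jefferson.

Jefferson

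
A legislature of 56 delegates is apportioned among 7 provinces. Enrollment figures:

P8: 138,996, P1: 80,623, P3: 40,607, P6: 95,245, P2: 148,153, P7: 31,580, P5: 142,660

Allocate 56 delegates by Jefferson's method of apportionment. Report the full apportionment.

P8 12; P1 7; P3 3; P6 8; P2 12; P7 2; P5 12

Standard divisor 677864/56 ≈ 12104.714; standard quotas: P8 11.483, P1 6.660, P3 3.355, P6 7.868, P2 12.239, P7 2.609, P5 11.785.
Rounding down gives 11, 6, 3, 7, 12, 2, 11 = 52 seats, so the divisor must be adjusted.
With modified divisor 11460: modified quotas P8 12.129, P1 7.035, P3 3.543, P6 8.311, P2 12.928, P7 2.756, P5 12.449.
Rounding down: P8 12, P1 7, P3 3, P6 8, P2 12, P7 2, P5 12 (total 56).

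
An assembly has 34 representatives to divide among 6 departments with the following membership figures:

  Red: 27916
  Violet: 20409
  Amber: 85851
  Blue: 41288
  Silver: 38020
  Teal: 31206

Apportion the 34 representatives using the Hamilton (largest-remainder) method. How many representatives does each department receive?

Standard divisor: 244690 ÷ 34 ≈ 7196.765.
Standard quotas: Red 3.8790, Violet 2.8359, Amber 11.9291, Blue 5.7370, Silver 5.2829, Teal 4.3361.
Lower quotas: Red 3, Violet 2, Amber 11, Blue 5, Silver 5, Teal 4 (sum 30, leaving 4 seats).
Remainders in descending order: Amber 0.9291, Red 0.8790, Violet 0.8359, Blue 0.7370, Teal 0.3361, Silver 0.2829.
Largest remainders: Amber, Red, Violet, Blue receive the extra seats.

Red: 4; Violet: 3; Amber: 12; Blue: 6; Silver: 5; Teal: 4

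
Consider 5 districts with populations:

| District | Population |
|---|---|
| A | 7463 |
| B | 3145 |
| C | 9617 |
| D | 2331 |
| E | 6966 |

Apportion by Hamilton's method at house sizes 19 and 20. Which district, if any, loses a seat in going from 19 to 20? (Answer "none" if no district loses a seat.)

none

At 19 seats: A 5, B 2, C 6, D 2, E 4.
At 20 seats: A 5, B 2, C 6, D 2, E 5.
No district's allocation decreased.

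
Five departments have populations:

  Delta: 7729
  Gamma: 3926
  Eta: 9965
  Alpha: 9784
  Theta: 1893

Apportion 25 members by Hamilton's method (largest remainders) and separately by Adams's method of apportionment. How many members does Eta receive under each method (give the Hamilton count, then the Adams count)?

8 and 7

Hamilton: Delta 6, Gamma 3, Eta 8, Alpha 7, Theta 1.
Adams: Delta 6, Gamma 3, Eta 7, Alpha 7, Theta 2.
Eta gets 8 under Hamilton and 7 under Adams.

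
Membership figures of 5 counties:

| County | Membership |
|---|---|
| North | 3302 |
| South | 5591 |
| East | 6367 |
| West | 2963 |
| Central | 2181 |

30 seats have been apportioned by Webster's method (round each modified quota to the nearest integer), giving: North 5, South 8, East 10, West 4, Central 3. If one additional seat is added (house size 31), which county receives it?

West

Priority for the next seat is population ÷ (current seats + 0.5).
Priorities: North 600.364, South 657.765, East 606.381, West 658.444, Central 623.143.
Highest priority: West.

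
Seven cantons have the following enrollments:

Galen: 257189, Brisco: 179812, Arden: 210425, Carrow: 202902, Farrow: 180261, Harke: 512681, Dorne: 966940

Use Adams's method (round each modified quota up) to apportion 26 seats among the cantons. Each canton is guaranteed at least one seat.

Galen 3; Brisco 2; Arden 2; Carrow 2; Farrow 2; Harke 5; Dorne 10

Standard divisor 2510210/26 ≈ 96546.538; standard quotas: Galen 2.664, Brisco 1.862, Arden 2.180, Carrow 2.102, Farrow 1.867, Harke 5.310, Dorne 10.015.
Rounding up gives 3, 2, 3, 3, 2, 6, 11 = 30 seats, so the divisor must be adjusted.
With modified divisor 106300: modified quotas Galen 2.419, Brisco 1.692, Arden 1.980, Carrow 1.909, Farrow 1.696, Harke 4.823, Dorne 9.096.
Rounding up: Galen 3, Brisco 2, Arden 2, Carrow 2, Farrow 2, Harke 5, Dorne 10 (total 26).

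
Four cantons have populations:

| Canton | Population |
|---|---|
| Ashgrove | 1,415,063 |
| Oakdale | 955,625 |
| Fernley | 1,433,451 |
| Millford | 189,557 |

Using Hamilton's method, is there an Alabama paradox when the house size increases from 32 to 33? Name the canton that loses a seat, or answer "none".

At 32 seats: Ashgrove 11, Oakdale 8, Fernley 11, Millford 2.
At 33 seats: Ashgrove 12, Oakdale 8, Fernley 12, Millford 1.
Millford drops from 2 to 1.

Millford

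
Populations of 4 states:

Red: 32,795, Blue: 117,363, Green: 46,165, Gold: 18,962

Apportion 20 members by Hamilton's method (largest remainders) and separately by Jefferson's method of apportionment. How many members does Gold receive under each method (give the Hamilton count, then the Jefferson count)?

2 and 1

Hamilton: Red 3, Blue 11, Green 4, Gold 2.
Jefferson: Red 3, Blue 12, Green 4, Gold 1.
Gold gets 2 under Hamilton and 1 under Jefferson.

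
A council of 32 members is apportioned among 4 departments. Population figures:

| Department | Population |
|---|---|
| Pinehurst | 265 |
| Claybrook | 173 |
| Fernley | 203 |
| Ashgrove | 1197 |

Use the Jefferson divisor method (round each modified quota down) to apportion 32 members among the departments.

Standard divisor 1838/32 ≈ 57.438; standard quotas: Pinehurst 4.614, Claybrook 3.012, Fernley 3.534, Ashgrove 20.840.
Rounding down gives 4, 3, 3, 20 = 30 seats, so the divisor must be adjusted.
With modified divisor 54: modified quotas Pinehurst 4.907, Claybrook 3.204, Fernley 3.759, Ashgrove 22.167.
Rounding down: Pinehurst 4, Claybrook 3, Fernley 3, Ashgrove 22 (total 32).

Pinehurst: 4; Claybrook: 3; Fernley: 3; Ashgrove: 22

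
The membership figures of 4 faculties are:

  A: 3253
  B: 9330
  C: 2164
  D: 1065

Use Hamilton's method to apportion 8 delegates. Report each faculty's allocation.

Standard divisor: 15812 ÷ 8 ≈ 1976.5.
Standard quotas: A 1.6458, B 4.7205, C 1.0949, D 0.5388.
Lower quotas: A 1, B 4, C 1, D 0 (sum 6, leaving 2 seats).
Remainders in descending order: B 0.7205, A 0.6458, D 0.5388, C 0.0949.
The surplus seats go to B, A.

A 2, B 5, C 1, D 0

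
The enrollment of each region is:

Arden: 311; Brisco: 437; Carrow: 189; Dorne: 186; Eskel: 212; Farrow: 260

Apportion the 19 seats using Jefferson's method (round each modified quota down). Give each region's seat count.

Standard divisor 1595/19 ≈ 83.947; standard quotas: Arden 3.705, Brisco 5.206, Carrow 2.251, Dorne 2.216, Eskel 2.525, Farrow 3.097.
Rounding down gives 3, 5, 2, 2, 2, 3 = 17 seats, so the divisor must be adjusted.
With modified divisor 72: modified quotas Arden 4.319, Brisco 6.069, Carrow 2.625, Dorne 2.583, Eskel 2.944, Farrow 3.611.
Rounding down: Arden 4, Brisco 6, Carrow 2, Dorne 2, Eskel 2, Farrow 3 (total 19).

Arden 4, Brisco 6, Carrow 2, Dorne 2, Eskel 2, Farrow 3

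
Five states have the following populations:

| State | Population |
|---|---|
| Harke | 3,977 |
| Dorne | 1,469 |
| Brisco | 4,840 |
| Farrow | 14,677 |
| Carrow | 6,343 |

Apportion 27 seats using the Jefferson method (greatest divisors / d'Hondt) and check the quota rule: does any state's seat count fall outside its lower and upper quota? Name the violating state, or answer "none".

Standard quotas: Harke 3.430, Dorne 1.267, Brisco 4.174, Farrow 12.658, Carrow 5.471.
Jefferson allocation: Harke 3, Dorne 1, Brisco 4, Farrow 13, Carrow 6.
Every allocation lies between the lower and upper quota.

none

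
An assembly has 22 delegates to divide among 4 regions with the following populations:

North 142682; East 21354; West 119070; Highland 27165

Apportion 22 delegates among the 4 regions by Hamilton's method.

North: 10; East: 2; West: 8; Highland: 2

Standard divisor: 310271 ÷ 22 ≈ 14103.227.
Standard quotas: North 10.1170, East 1.5141, West 8.4427, Highland 1.9262.
Lower quotas: North 10, East 1, West 8, Highland 1 (sum 20, leaving 2 seats).
Remainders in descending order: Highland 0.9262, East 0.5141, West 0.4427, North 0.1170.
The surplus seats go to Highland, East.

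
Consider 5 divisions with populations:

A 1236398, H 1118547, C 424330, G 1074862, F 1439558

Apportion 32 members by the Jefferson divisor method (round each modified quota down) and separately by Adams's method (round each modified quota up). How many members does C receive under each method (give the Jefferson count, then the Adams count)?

Jefferson: A 8, H 7, C 2, G 6, F 9.
Adams: A 7, H 7, C 3, G 6, F 9.
C gets 2 under Jefferson and 3 under Adams.

2 and 3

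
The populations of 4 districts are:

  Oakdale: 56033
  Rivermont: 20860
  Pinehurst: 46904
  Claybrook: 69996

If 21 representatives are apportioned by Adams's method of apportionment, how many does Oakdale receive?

Standard divisor 193793/21 ≈ 9228.238; standard quotas: Oakdale 6.072, Rivermont 2.260, Pinehurst 5.083, Claybrook 7.585.
Rounding up gives 7, 3, 6, 8 = 24 seats, so the divisor must be adjusted.
With modified divisor 10200: modified quotas Oakdale 5.493, Rivermont 2.045, Pinehurst 4.598, Claybrook 6.862.
Rounding up: Oakdale 6, Rivermont 3, Pinehurst 5, Claybrook 7 (total 21).
Oakdale receives 6.

6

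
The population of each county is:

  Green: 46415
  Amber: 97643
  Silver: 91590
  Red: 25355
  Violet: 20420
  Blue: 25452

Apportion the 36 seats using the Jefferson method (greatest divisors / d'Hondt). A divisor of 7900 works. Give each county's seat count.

With modified divisor 7900: modified quotas Green 5.875, Amber 12.360, Silver 11.594, Red 3.209, Violet 2.585, Blue 3.222.
Rounding down: Green 5, Amber 12, Silver 11, Red 3, Violet 2, Blue 3 (total 36).

Green 5; Amber 12; Silver 11; Red 3; Violet 2; Blue 3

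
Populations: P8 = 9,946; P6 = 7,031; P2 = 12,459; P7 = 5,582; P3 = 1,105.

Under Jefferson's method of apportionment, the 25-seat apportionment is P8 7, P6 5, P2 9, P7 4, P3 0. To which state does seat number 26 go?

Priority for the next seat is population ÷ (current seats + 1).
Priorities: P8 1243.250, P6 1171.833, P2 1245.900, P7 1116.400, P3 1105.000.
Highest priority: P2.

P2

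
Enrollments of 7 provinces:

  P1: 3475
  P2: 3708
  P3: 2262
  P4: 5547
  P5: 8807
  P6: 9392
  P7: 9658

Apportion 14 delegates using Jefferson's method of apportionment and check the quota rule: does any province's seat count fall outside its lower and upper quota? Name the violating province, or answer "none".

none

Standard quotas: P1 1.135, P2 1.212, P3 0.739, P4 1.812, P5 2.878, P6 3.069, P7 3.156.
Jefferson allocation: P1 1, P2 1, P3 0, P4 2, P5 3, P6 3, P7 4.
Every allocation lies between the lower and upper quota.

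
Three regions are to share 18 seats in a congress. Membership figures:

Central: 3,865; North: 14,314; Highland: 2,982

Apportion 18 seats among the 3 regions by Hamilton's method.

The standard divisor is 21161/18 ≈ 1175.611.
Standard quotas: Central 3.2877, North 12.1758, Highland 2.5366.
Lower quotas: Central 3, North 12, Highland 2 (sum 17, leaving 1 seat).
Remainders in descending order: Highland 0.5366, Central 0.2877, North 0.1758.
The surplus seat goes to Highland.

Central 3, North 12, Highland 3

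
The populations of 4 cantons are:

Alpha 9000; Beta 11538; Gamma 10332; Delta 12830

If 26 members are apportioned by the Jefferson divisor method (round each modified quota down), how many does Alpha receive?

5

Standard divisor 43700/26 ≈ 1680.769; standard quotas: Alpha 5.355, Beta 6.865, Gamma 6.147, Delta 7.633.
Rounding down gives 5, 6, 6, 7 = 24 seats, so the divisor must be adjusted.
With modified divisor 1550: modified quotas Alpha 5.806, Beta 7.444, Gamma 6.666, Delta 8.277.
Rounding down: Alpha 5, Beta 7, Gamma 6, Delta 8 (total 26).
Alpha receives 5.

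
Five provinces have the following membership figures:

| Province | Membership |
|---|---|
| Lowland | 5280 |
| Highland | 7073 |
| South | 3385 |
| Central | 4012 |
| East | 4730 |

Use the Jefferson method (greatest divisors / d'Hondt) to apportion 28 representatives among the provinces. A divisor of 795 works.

Lowland=6, Highland=8, South=4, Central=5, East=5

With modified divisor 795: modified quotas Lowland 6.642, Highland 8.897, South 4.258, Central 5.047, East 5.950.
Rounding down: Lowland 6, Highland 8, South 4, Central 5, East 5 (total 28).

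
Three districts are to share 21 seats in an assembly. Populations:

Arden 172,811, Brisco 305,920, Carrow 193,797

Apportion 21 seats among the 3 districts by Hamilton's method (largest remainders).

Arden 5, Brisco 10, Carrow 6

The standard divisor is 672528/21 ≈ 32025.143.
Standard quotas: Arden 5.3961, Brisco 9.5525, Carrow 6.0514.
Lower quotas: Arden 5, Brisco 9, Carrow 6 (sum 20, leaving 1 seat).
Remainders in descending order: Brisco 0.5525, Arden 0.3961, Carrow 0.0514.
Largest remainder: Brisco receives the extra seat.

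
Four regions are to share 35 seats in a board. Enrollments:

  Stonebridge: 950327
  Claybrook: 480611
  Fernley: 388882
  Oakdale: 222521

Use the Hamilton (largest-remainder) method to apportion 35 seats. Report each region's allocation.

Total 2042341; standard divisor 2042341/35 ≈ 58352.6.
Standard quotas: Stonebridge 16.2859, Claybrook 8.2363, Fernley 6.6643, Oakdale 3.8134.
Lower quotas: Stonebridge 16, Claybrook 8, Fernley 6, Oakdale 3 (sum 33, leaving 2 seats).
Remainders in descending order: Oakdale 0.8134, Fernley 0.6643, Stonebridge 0.2859, Claybrook 0.2363.
Largest remainders: Oakdale, Fernley receive the extra seats.

Stonebridge=16; Claybrook=8; Fernley=7; Oakdale=4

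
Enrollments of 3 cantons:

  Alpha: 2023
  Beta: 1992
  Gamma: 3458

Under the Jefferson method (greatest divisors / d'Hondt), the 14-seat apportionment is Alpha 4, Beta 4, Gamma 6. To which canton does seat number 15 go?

Priority for the next seat is population ÷ (current seats + 1).
Priorities: Alpha 404.600, Beta 398.400, Gamma 494.000.
Highest priority: Gamma.

Gamma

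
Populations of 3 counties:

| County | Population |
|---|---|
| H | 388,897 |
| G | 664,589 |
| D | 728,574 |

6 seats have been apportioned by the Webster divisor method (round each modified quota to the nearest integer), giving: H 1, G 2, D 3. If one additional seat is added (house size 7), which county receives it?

G

Priority for the next seat is population ÷ (current seats + 0.5).
Priorities: H 259264.667, G 265835.600, D 208164.000.
Highest priority: G.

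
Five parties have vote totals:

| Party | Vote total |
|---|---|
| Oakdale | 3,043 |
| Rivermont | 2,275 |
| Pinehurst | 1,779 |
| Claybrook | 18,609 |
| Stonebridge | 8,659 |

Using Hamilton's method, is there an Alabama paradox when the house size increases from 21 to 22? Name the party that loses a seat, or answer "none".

Rivermont

At 21 seats: Oakdale 2, Rivermont 2, Pinehurst 1, Claybrook 11, Stonebridge 5.
At 22 seats: Oakdale 2, Rivermont 1, Pinehurst 1, Claybrook 12, Stonebridge 6.
Rivermont drops from 2 to 1.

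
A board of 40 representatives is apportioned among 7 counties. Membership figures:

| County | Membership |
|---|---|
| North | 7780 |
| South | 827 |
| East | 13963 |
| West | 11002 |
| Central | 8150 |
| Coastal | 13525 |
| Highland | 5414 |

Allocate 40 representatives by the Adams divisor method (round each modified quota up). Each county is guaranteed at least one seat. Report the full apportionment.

North 5, South 1, East 9, West 7, Central 5, Coastal 9, Highland 4

Standard divisor 60661/40 ≈ 1516.525; standard quotas: North 5.130, South 0.545, East 9.207, West 7.255, Central 5.374, Coastal 8.918, Highland 3.570.
Rounding up gives 6, 1, 10, 8, 6, 9, 4 = 44 seats, so the divisor must be adjusted.
With modified divisor 1660: modified quotas North 4.687, South 0.498, East 8.411, West 6.628, Central 4.910, Coastal 8.148, Highland 3.261.
Rounding up: North 5, South 1, East 9, West 7, Central 5, Coastal 9, Highland 4 (total 40).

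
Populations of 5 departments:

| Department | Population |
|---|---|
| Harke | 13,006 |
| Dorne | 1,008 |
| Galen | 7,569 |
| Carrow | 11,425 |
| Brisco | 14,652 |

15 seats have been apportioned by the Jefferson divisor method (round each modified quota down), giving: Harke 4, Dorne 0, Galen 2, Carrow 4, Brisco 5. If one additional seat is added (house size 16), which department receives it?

Harke

Priority for the next seat is population ÷ (current seats + 1).
Priorities: Harke 2601.200, Dorne 1008.000, Galen 2523.000, Carrow 2285.000, Brisco 2442.000.
Highest priority: Harke.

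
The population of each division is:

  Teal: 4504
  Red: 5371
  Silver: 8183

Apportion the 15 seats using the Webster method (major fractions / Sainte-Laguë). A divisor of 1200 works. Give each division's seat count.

With modified divisor 1200: modified quotas Teal 3.753, Red 4.476, Silver 6.819.
Rounding to the nearest integer: Teal 4, Red 4, Silver 7 (total 15).

Teal: 4; Red: 4; Silver: 7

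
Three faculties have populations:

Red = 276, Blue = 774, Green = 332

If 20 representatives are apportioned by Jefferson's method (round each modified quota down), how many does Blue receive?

Standard divisor 1382/20 ≈ 69.1; standard quotas: Red 3.994, Blue 11.201, Green 4.805.
Rounding down gives 3, 11, 4 = 18 seats, so the divisor must be adjusted.
With modified divisor 65: modified quotas Red 4.246, Blue 11.908, Green 5.108.
Rounding down: Red 4, Blue 11, Green 5 (total 20).
Blue receives 11.

11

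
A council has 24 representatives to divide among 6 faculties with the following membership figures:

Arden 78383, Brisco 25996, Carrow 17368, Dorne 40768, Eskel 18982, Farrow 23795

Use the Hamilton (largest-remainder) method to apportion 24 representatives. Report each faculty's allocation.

The standard divisor is 205292/24 ≈ 8553.833.
Standard quotas: Arden 9.1635, Brisco 3.0391, Carrow 2.0304, Dorne 4.7661, Eskel 2.2191, Farrow 2.7818.
Lower quotas: Arden 9, Brisco 3, Carrow 2, Dorne 4, Eskel 2, Farrow 2 (sum 22, leaving 2 seats).
Remainders in descending order: Farrow 0.7818, Dorne 0.7661, Eskel 0.2191, Arden 0.1635, Brisco 0.0391, Carrow 0.0304.
The surplus seats go to Farrow, Dorne.

Arden: 9, Brisco: 3, Carrow: 2, Dorne: 5, Eskel: 2, Farrow: 3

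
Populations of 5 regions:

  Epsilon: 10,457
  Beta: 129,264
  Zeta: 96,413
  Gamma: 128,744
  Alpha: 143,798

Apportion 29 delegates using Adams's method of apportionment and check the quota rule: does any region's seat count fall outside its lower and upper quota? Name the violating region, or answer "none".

Standard quotas: Epsilon 0.596, Beta 7.369, Zeta 5.497, Gamma 7.340, Alpha 8.198.
Adams allocation: Epsilon 1, Beta 7, Zeta 6, Gamma 7, Alpha 8.
Every allocation lies between the lower and upper quota.

none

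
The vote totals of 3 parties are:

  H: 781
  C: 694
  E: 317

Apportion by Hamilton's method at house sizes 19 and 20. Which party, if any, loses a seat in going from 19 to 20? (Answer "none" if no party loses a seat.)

At 19 seats: H 8, C 7, E 4.
At 20 seats: H 9, C 8, E 3.
E drops from 4 to 3.

E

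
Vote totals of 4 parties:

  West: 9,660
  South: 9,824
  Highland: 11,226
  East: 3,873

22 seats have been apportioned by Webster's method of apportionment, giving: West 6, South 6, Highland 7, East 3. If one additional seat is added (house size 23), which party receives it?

South

Priority for the next seat is population ÷ (current seats + 0.5).
Priorities: West 1486.154, South 1511.385, Highland 1496.800, East 1106.571.
Highest priority: South.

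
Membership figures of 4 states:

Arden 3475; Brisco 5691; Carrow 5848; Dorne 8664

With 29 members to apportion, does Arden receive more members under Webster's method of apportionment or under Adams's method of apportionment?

Webster: Arden 4, Brisco 7, Carrow 7, Dorne 11.
Adams: Arden 5, Brisco 7, Carrow 7, Dorne 10.
Arden gets 4 under Webster and 5 under Adams.

Adams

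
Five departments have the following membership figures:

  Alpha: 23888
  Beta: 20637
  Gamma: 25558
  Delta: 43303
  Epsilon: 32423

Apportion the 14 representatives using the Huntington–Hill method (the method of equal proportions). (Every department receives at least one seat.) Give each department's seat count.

Alpha=2; Beta=2; Gamma=3; Delta=4; Epsilon=3

With divisor 10093: modified quotas Alpha 2.367, Beta 2.045, Gamma 2.532, Delta 4.290, Epsilon 3.212.
Geometric-mean thresholds: Alpha √(2·3)=2.449, Beta √(2·3)=2.449, Gamma √(2·3)=2.449, Delta √(4·5)=4.472, Epsilon √(3·4)=3.464.
Each quota rounded against its threshold gives Alpha 2, Beta 2, Gamma 3, Delta 4, Epsilon 3 (total 14).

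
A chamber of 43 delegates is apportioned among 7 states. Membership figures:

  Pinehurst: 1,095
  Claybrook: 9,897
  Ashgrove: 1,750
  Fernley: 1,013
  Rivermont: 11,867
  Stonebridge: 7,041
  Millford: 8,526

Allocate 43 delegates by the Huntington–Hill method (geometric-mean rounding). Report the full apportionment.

With divisor 947: modified quotas Pinehurst 1.156, Claybrook 10.451, Ashgrove 1.848, Fernley 1.070, Rivermont 12.531, Stonebridge 7.435, Millford 9.003.
Geometric-mean thresholds: Pinehurst √(1·2)=1.414, Claybrook √(10·11)=10.488, Ashgrove √(1·2)=1.414, Fernley √(1·2)=1.414, Rivermont √(12·13)=12.490, Stonebridge √(7·8)=7.483, Millford √(9·10)=9.487.
Each quota rounded against its threshold gives Pinehurst 1, Claybrook 10, Ashgrove 2, Fernley 1, Rivermont 13, Stonebridge 7, Millford 9 (total 43).

Pinehurst 1; Claybrook 10; Ashgrove 2; Fernley 1; Rivermont 13; Stonebridge 7; Millford 9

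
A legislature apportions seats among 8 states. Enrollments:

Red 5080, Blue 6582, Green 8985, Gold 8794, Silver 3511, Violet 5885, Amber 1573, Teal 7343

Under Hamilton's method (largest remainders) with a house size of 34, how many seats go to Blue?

5

Standard divisor: 47753 ÷ 34 ≈ 1404.5.
Standard quotas: Red 3.6169, Blue 4.6864, Green 6.3973, Gold 6.2613, Silver 2.4998, Violet 4.1901, Amber 1.1200, Teal 5.2282.
Lower quotas: Red 3, Blue 4, Green 6, Gold 6, Silver 2, Violet 4, Amber 1, Teal 5 (sum 31, leaving 3 seats).
Remainders in descending order: Blue 0.6864, Red 0.6169, Silver 0.4998, Green 0.3973, Gold 0.2613, Teal 0.2282, Violet 0.1901, Amber 0.1200.
Largest remainders: Blue, Red, Silver receive the extra seats.
Blue receives 5.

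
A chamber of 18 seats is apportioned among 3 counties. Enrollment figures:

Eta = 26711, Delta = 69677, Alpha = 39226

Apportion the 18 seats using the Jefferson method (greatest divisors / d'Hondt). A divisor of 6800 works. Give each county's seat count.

With modified divisor 6800: modified quotas Eta 3.928, Delta 10.247, Alpha 5.769.
Rounding down: Eta 3, Delta 10, Alpha 5 (total 18).

Eta 3; Delta 10; Alpha 5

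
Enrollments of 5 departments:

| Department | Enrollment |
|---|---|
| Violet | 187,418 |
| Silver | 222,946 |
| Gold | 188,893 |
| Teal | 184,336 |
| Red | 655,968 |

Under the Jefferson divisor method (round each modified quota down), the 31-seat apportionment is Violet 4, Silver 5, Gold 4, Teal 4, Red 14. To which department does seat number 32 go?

Red

Priority for the next seat is population ÷ (current seats + 1).
Priorities: Violet 37483.600, Silver 37157.667, Gold 37778.600, Teal 36867.200, Red 43731.200.
Highest priority: Red.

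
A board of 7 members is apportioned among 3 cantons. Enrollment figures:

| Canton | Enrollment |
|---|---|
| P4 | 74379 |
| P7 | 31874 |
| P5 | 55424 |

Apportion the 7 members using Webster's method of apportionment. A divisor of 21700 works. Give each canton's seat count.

With modified divisor 21700: modified quotas P4 3.428, P7 1.469, P5 2.554.
Rounding to the nearest integer: P4 3, P7 1, P5 3 (total 7).

P4=3; P7=1; P5=3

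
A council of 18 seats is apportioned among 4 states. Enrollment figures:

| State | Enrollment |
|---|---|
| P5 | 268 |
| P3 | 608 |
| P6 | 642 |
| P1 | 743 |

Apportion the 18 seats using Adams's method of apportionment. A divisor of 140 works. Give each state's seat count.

With modified divisor 140: modified quotas P5 1.914, P3 4.343, P6 4.586, P1 5.307.
Rounding up: P5 2, P3 5, P6 5, P1 6 (total 18).

P5: 2, P3: 5, P6: 5, P1: 6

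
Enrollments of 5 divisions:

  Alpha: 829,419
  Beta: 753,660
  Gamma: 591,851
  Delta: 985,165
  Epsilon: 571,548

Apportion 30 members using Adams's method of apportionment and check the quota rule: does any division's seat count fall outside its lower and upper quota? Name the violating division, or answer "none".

none

Standard quotas: Alpha 6.668, Beta 6.059, Gamma 4.758, Delta 7.920, Epsilon 4.595.
Adams allocation: Alpha 6, Beta 6, Gamma 5, Delta 8, Epsilon 5.
Every allocation lies between the lower and upper quota.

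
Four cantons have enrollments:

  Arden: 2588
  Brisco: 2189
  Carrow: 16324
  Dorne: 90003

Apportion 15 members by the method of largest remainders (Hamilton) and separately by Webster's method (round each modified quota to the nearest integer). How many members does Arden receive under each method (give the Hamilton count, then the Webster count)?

Hamilton: Arden 1, Brisco 0, Carrow 2, Dorne 12.
Webster: Arden 0, Brisco 0, Carrow 2, Dorne 13.
Arden gets 1 under Hamilton and 0 under Webster.

1 and 0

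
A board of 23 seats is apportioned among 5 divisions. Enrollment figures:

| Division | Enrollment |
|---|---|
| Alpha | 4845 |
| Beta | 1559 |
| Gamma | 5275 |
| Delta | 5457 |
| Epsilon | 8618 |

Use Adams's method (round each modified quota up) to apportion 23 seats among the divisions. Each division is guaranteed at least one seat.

Alpha: 4, Beta: 2, Gamma: 5, Delta: 5, Epsilon: 7

Standard divisor 25754/23 ≈ 1119.739; standard quotas: Alpha 4.327, Beta 1.392, Gamma 4.711, Delta 4.873, Epsilon 7.696.
Rounding up gives 5, 2, 5, 5, 8 = 25 seats, so the divisor must be adjusted.
With modified divisor 1300: modified quotas Alpha 3.727, Beta 1.199, Gamma 4.058, Delta 4.198, Epsilon 6.629.
Rounding up: Alpha 4, Beta 2, Gamma 5, Delta 5, Epsilon 7 (total 23).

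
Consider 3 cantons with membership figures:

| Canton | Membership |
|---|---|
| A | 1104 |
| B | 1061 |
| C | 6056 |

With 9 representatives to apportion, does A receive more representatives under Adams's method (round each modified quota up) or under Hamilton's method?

Adams: A 2, B 1, C 6.
Hamilton: A 1, B 1, C 7.
A gets 2 under Adams and 1 under Hamilton.

Adams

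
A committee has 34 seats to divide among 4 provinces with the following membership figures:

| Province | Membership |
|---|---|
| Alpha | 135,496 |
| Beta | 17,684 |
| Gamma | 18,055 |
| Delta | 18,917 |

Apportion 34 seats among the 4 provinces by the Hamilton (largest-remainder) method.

Alpha=24, Beta=3, Gamma=3, Delta=4

Total 190152; standard divisor 190152/34 ≈ 5592.706.
Standard quotas: Alpha 24.2273, Beta 3.1620, Gamma 3.2283, Delta 3.3824.
Lower quotas: Alpha 24, Beta 3, Gamma 3, Delta 3 (sum 33, leaving 1 seat).
Remainders in descending order: Delta 0.3824, Gamma 0.2283, Alpha 0.2273, Beta 0.1620.
The surplus seat goes to Delta.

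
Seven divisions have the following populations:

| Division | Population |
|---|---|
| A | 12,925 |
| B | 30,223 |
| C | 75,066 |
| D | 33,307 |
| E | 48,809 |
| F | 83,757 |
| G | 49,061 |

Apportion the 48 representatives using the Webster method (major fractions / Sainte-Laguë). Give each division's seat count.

A 2, B 4, C 11, D 5, E 7, F 12, G 7

Standard divisor 333148/48 ≈ 6940.583; standard quotas: A 1.862, B 4.355, C 10.816, D 4.799, E 7.032, F 12.068, G 7.069.
Rounding to the nearest integer gives A 2, B 4, C 11, D 5, E 7, F 12, G 7 — total 48, matching the house size, so no adjustment is needed.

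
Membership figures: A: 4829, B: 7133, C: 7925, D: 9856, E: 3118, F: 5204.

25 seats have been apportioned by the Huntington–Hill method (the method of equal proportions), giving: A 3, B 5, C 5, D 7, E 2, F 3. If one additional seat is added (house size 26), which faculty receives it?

Priority for the next seat is population ÷ (√(s·(s+1))).
Priorities: A 1394.012, B 1302.302, C 1446.900, D 1317.063, E 1272.918, F 1502.265.
Highest priority: F.

F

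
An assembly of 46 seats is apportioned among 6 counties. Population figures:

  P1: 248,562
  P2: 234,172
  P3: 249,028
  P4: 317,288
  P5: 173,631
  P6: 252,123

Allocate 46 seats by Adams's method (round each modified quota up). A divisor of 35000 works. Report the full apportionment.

P1=8, P2=7, P3=8, P4=10, P5=5, P6=8

With modified divisor 35000: modified quotas P1 7.102, P2 6.691, P3 7.115, P4 9.065, P5 4.961, P6 7.204.
Rounding up: P1 8, P2 7, P3 8, P4 10, P5 5, P6 8 (total 46).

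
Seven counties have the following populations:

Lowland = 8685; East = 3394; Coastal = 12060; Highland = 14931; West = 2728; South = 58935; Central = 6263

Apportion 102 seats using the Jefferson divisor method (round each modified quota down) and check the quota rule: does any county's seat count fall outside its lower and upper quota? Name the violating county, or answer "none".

South

Standard quotas: Lowland 8.279, East 3.236, Coastal 11.497, Highland 14.234, West 2.601, South 56.183, Central 5.971.
Jefferson allocation: Lowland 8, East 3, Coastal 11, Highland 14, West 2, South 58, Central 6.
South has quota 56.183 (lower 56, upper 57) but receives 58 — outside the quota interval.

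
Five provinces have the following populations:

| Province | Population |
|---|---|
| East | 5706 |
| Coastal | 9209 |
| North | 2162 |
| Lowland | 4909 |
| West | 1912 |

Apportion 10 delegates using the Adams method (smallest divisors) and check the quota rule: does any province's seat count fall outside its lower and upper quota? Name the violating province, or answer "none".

Standard quotas: East 2.388, Coastal 3.853, North 0.905, Lowland 2.054, West 0.800.
Adams allocation: East 2, Coastal 4, North 1, Lowland 2, West 1.
Every allocation lies between the lower and upper quota.

none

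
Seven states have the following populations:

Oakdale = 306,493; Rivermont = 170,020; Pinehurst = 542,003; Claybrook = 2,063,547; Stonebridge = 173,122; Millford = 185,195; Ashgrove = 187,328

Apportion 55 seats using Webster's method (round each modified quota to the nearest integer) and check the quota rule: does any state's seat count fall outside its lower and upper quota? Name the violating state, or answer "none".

Claybrook

Standard quotas: Oakdale 4.647, Rivermont 2.578, Pinehurst 8.217, Claybrook 31.286, Stonebridge 2.625, Millford 2.808, Ashgrove 2.840.
Webster allocation: Oakdale 5, Rivermont 3, Pinehurst 8, Claybrook 30, Stonebridge 3, Millford 3, Ashgrove 3.
Claybrook has quota 31.286 (lower 31, upper 32) but receives 30 — outside the quota interval.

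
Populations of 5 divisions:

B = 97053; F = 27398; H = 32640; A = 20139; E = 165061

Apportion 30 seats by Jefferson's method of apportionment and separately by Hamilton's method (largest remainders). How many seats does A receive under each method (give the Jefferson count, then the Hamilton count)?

Jefferson: B 9, F 2, H 3, A 1, E 15.
Hamilton: B 9, F 2, H 3, A 2, E 14.
A gets 1 under Jefferson and 2 under Hamilton.

1 and 2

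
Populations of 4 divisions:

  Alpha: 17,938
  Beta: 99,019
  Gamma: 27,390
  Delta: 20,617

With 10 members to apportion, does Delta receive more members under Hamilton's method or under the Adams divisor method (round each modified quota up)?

Hamilton: Alpha 1, Beta 6, Gamma 2, Delta 1.
Adams: Alpha 1, Beta 5, Gamma 2, Delta 2.
Delta gets 1 under Hamilton and 2 under Adams.

Adams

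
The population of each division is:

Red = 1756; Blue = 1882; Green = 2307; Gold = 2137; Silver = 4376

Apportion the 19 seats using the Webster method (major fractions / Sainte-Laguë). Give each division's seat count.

Standard divisor 12458/19 ≈ 655.684; standard quotas: Red 2.678, Blue 2.870, Green 3.518, Gold 3.259, Silver 6.674.
Rounding to the nearest integer gives 3, 3, 4, 3, 7 = 20 seats, so the divisor must be adjusted.
With modified divisor 670: modified quotas Red 2.621, Blue 2.809, Green 3.443, Gold 3.190, Silver 6.531.
Rounding to the nearest integer: Red 3, Blue 3, Green 3, Gold 3, Silver 7 (total 19).

Red=3; Blue=3; Green=3; Gold=3; Silver=7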